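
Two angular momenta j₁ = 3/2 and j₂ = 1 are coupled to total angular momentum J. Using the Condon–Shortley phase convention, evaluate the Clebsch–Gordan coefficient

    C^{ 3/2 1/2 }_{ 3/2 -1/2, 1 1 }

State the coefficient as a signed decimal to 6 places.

√[4·1!2!1!/5! · 1!2!2!0!2!1!] = √(8/15)
  +(−1)^1/∏(1,0,1,1,1,0)! = -1  (running -1)
⟨..|..⟩ = √(8/15)·(-1) = -0.730297

−√(8/15) = -0.730297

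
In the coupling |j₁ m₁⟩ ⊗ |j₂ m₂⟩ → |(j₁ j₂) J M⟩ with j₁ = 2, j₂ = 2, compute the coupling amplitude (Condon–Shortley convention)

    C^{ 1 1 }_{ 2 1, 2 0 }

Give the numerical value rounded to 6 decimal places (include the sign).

√[3·3!1!1!/6! · 3!1!2!2!2!0!] = √(6/5)
  +(−1)^1/∏(1,2,0,1,1,0)! = -1/2  (running -1/2)
⟨..|..⟩ = √(6/5)·(-1/2) = -0.547723

−√(3/10) ≈ -0.547723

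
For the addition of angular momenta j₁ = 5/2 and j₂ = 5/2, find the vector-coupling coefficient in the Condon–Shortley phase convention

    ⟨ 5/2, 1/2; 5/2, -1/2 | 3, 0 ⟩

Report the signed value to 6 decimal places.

-0.298142  (= −√(4/45))

triangle: 2!*3!*3!/9! = 72/362880
(j±m)!: 3!*2!*2!*3!*3!*3! = 5184
prefactor² = (2J+1)*Δ*N² = 36/5
  k=0: +1/(0!*2!*2!*2!*1!*1!) = 1/8
  k=1: −1/(1!*1!*1!*1!*2!*2!) = -1/4
  k=2: +1/(2!*0!*0!*0!*3!*3!) = 1/72
Σ = -1/9  ⇒  CG² = 36/5*(-1/9)² = 4/45
CG = −√(4/45) = -0.298142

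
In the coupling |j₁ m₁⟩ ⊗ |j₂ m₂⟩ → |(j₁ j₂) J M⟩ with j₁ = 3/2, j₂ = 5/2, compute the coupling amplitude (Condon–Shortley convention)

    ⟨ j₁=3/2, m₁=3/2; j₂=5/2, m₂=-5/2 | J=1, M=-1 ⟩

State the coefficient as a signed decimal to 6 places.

+√(1/2) ≈ +0.707107

triangle: 3!×0!×2!/6! = 12/720
(j±m)!: 3!×0!×0!×5!×0!×2! = 1440
prefactor² = (2J+1)×Δ×N² = 72
  k=0: +1/(0!×3!×0!×0!×0!×2!) = 1/12
Σ = 1/12  ⇒  CG² = 72×1/12² = 1/2
CG = +√(1/2) = +0.707107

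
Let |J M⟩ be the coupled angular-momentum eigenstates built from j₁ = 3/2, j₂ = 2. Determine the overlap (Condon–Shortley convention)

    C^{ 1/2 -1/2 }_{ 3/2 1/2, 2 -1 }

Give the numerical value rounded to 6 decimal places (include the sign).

√[2·3!0!1!/5! · 2!1!1!3!0!1!] = √(6/5)
  +(−1)^1/∏(1,2,0,0,0,1)! = -1/2  (running -1/2)
⟨..|..⟩ = √(6/5)·(-1/2) = -0.547723

-0.547723  (= −√(3/10))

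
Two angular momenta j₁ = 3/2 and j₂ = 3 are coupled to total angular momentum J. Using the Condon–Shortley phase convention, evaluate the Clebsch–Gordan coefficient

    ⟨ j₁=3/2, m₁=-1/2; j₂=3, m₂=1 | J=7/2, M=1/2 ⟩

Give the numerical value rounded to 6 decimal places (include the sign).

−√(2/7) = -0.534522

j₁+j₂−J=1  J+j₁−j₂=2  J−j₁+j₂=5  j₁+j₂+J+1=9
(j₁±m₁, j₂±m₂, J±M) = (1,2,4,2,4,3)
P² = 512/7
sum k=0..1:
  [0] +1/48 = 1/48
  [1] −1/12 = -1/12
S = -1/16
C² = P²·S² = 2/7 ; C = -0.534522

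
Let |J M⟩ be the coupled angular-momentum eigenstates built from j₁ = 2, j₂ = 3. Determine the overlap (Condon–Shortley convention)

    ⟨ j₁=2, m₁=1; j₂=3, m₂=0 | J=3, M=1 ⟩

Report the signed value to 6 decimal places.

-0.182574

triangle: 2!·2!·4!/9! = 96/362880
(j±m)!: 3!·1!·3!·3!·4!·2! = 10368
prefactor² = (2J+1)·Δ·N² = 96/5
  k=0: +1/(0!·2!·1!·3!·1!·1!) = 1/12
  k=1: −1/(1!·1!·0!·2!·2!·2!) = -1/8
Σ = -1/24  ⇒  CG² = 96/5·(-1/24)² = 1/30
CG = −√(1/30) = -0.182574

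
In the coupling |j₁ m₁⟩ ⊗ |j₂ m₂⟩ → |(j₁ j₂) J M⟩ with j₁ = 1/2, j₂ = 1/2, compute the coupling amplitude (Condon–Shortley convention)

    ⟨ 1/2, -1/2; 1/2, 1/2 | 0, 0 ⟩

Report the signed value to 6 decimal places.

-0.707107  (= −√(1/2))

√[1·1!0!0!/2! · 0!1!1!0!0!0!] = √(1/2)
  +(−1)^1/∏(1,0,0,0,0,0)! = -1  (running -1)
⟨..|..⟩ = √(1/2)·(-1) = -0.707107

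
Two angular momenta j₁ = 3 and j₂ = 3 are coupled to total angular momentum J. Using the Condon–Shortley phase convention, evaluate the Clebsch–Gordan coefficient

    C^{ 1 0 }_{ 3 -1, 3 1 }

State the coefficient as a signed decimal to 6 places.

triangle: 5!·1!·1!/8! = 120/40320
(j±m)!: 2!·4!·4!·2!·1!·1! = 2304
prefactor² = (2J+1)·Δ·N² = 144/7
  k=3: −1/(3!·2!·1!·1!·0!·0!) = -1/12
  k=4: +1/(4!·1!·0!·0!·1!·1!) = 1/24
Σ = -1/24  ⇒  CG² = 144/7·(-1/24)² = 1/28
CG = −√(1/28) = -0.188982

-0.188982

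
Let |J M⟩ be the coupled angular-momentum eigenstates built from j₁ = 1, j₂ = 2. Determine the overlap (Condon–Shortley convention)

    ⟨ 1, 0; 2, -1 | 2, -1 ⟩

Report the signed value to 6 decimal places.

triangle: 1!·1!·3!/6! = 6/720
(j±m)!: 1!·1!·1!·3!·1!·3! = 36
prefactor² = (2J+1)·Δ·N² = 3/2
  k=0: +1/(0!·1!·1!·1!·0!·2!) = 1/2
  k=1: −1/(1!·0!·0!·0!·1!·3!) = -1/6
Σ = 1/3  ⇒  CG² = 3/2·1/3² = 1/6
CG = +√(1/6) = +0.408248

+0.408248  (= +√(1/6))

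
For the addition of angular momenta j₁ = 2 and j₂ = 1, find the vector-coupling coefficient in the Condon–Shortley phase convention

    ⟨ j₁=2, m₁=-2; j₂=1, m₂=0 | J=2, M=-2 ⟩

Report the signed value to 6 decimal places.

-0.816497  (= −√(2/3))

j₁+j₂−J=1  J+j₁−j₂=3  J−j₁+j₂=1  j₁+j₂+J+1=6
(j₁±m₁, j₂±m₂, J±M) = (0,4,1,1,0,4)
P² = 24
sum k=1..1:
  [1] −1/6 = -1/6
S = -1/6
C² = P²·S² = 2/3 ; C = -0.816497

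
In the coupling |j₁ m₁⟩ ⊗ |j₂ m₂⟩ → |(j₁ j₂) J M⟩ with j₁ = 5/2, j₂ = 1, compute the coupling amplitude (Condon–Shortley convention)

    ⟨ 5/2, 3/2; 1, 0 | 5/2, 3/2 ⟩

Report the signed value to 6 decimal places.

j₁+j₂−J=1  J+j₁−j₂=4  J−j₁+j₂=1  j₁+j₂+J+1=7
(j₁±m₁, j₂±m₂, J±M) = (4,1,1,1,4,1)
P² = 576/35
sum k=0..1:
  [0] +1/6 = 1/6
  [1] −1/24 = -1/24
S = 1/8
C² = P²·S² = 9/35 ; C = +0.507093

+0.507093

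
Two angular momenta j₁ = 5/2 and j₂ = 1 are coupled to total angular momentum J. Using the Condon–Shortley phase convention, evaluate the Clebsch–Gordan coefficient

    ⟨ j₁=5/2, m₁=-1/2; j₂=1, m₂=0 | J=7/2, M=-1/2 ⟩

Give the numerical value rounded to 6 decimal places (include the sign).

√[8·0!5!2!/8! · 2!3!1!1!3!4!] = √(576/7)
  +(−1)^0/∏(0,0,3,1,2,1)! = 1/12  (running 1/12)
⟨..|..⟩ = √(576/7)·(1/12) = +0.755929

+√(4/7) = +0.755929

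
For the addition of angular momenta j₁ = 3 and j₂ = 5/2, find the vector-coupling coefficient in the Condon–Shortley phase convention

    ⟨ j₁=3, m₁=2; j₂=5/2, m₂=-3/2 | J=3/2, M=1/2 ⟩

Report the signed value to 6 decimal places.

triangle: 4!*2!*1!/8! = 48/40320
(j±m)!: 5!*1!*1!*4!*2!*1! = 5760
prefactor² = (2J+1)*Δ*N² = 192/7
  k=0: +1/(0!*4!*1!*1!*1!*0!) = 1/24
  k=1: −1/(1!*3!*0!*0!*2!*1!) = -1/12
Σ = -1/24  ⇒  CG² = 192/7*(-1/24)² = 1/21
CG = −√(1/21) = -0.218218

−√(1/21) = -0.218218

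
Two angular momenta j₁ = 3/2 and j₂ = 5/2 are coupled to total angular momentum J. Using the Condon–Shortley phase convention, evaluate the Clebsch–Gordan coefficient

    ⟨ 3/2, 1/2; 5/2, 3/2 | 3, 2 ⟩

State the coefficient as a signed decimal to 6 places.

j₁+j₂−J=1  J+j₁−j₂=2  J−j₁+j₂=4  j₁+j₂+J+1=8
(j₁±m₁, j₂±m₂, J±M) = (2,1,4,1,5,1)
P² = 48
sum k=0..1:
  [0] +1/24 = 1/24
  [1] −1/12 = -1/12
S = -1/24
C² = P²·S² = 1/12 ; C = -0.288675

−√(1/12) = -0.288675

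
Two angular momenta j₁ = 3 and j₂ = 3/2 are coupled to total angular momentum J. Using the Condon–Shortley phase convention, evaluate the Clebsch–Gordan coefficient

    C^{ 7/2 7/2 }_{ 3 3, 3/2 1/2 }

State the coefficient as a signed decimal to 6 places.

triangle: 1!·5!·2!/9! = 240/362880
(j±m)!: 6!·0!·2!·1!·7!·0! = 7257600
prefactor² = (2J+1)·Δ·N² = 38400
  k=0: +1/(0!·1!·0!·2!·5!·0!) = 1/240
Σ = 1/240  ⇒  CG² = 38400·1/240² = 2/3
CG = +√(2/3) = +0.816497

+0.816497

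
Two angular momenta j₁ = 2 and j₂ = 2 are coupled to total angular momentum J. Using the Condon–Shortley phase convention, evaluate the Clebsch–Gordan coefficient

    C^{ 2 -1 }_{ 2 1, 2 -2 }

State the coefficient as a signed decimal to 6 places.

j₁+j₂−J=2  J+j₁−j₂=2  J−j₁+j₂=2  j₁+j₂+J+1=7
(j₁±m₁, j₂±m₂, J±M) = (3,1,0,4,1,3)
P² = 48/7
sum k=0..0:
  [0] +1/4 = 1/4
S = 1/4
C² = P²·S² = 3/7 ; C = +0.654654

+√(3/7) = +0.654654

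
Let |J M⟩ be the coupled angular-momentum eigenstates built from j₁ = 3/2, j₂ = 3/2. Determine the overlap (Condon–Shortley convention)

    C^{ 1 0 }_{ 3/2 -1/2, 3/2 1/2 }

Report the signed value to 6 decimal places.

-0.223607

√[3·2!1!1!/5! · 1!2!2!1!1!1!] = √(1/5)
  +(−1)^1/∏(1,1,1,1,0,0)! = -1  (running -1)
  +(−1)^2/∏(2,0,0,0,1,1)! = 1/2  (running -1/2)
⟨..|..⟩ = √(1/5)·(-1/2) = -0.223607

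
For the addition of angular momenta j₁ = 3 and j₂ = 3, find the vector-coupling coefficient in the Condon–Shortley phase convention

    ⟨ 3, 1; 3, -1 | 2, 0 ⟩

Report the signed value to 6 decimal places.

j₁+j₂−J=4  J+j₁−j₂=2  J−j₁+j₂=2  j₁+j₂+J+1=9
(j₁±m₁, j₂±m₂, J±M) = (4,2,2,4,2,2)
P² = 256/21
sum k=0..2:
  [0] +1/96 = 1/96
  [1] −1/6 = -1/6
  [2] +1/16 = 1/16
S = -3/32
C² = P²·S² = 3/28 ; C = -0.327327

-0.327327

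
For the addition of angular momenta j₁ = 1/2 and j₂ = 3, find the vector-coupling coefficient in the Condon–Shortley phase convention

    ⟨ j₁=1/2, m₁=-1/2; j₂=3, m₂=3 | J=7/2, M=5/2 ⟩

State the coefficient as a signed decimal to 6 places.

j₁+j₂−J=0  J+j₁−j₂=1  J−j₁+j₂=6  j₁+j₂+J+1=8
(j₁±m₁, j₂±m₂, J±M) = (0,1,6,0,6,1)
P² = 518400/7
sum k=0..0:
  [0] +1/720 = 1/720
S = 1/720
C² = P²·S² = 1/7 ; C = +0.377964

+0.377964  (= +√(1/7))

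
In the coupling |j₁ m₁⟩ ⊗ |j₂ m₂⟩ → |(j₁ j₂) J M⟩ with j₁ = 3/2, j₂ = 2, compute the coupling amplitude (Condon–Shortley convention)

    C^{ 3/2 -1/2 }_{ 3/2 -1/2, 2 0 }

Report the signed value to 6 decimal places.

−√(1/5) ≈ -0.447214

√[4·2!1!2!/6! · 1!2!2!2!1!2!] = √(16/45)
  +(−1)^1/∏(1,1,1,1,0,1)! = -1  (running -1)
  +(−1)^2/∏(2,0,0,0,1,2)! = 1/4  (running -3/4)
⟨..|..⟩ = √(16/45)·(-3/4) = -0.447214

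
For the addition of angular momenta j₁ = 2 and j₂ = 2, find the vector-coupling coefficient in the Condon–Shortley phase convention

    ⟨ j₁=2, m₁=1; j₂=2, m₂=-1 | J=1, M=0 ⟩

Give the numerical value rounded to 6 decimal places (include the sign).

-0.316228  (= −√(1/10))

triangle: 3!×1!×1!/6! = 6/720
(j±m)!: 3!×1!×1!×3!×1!×1! = 36
prefactor² = (2J+1)×Δ×N² = 9/10
  k=0: +1/(0!×3!×1!×1!×0!×0!) = 1/6
  k=1: −1/(1!×2!×0!×0!×1!×1!) = -1/2
Σ = -1/3  ⇒  CG² = 9/10×(-1/3)² = 1/10
CG = −√(1/10) = -0.316228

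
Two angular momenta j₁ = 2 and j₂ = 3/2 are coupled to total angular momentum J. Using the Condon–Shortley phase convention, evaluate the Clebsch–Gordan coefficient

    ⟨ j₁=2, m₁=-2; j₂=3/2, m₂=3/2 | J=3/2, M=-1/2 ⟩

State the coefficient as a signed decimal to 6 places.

+0.632456  (= +√(2/5))

triangle: 2!*2!*1!/6! = 4/720
(j±m)!: 0!*4!*3!*0!*1!*2! = 288
prefactor² = (2J+1)*Δ*N² = 32/5
  k=2: +1/(2!*0!*2!*1!*0!*0!) = 1/4
Σ = 1/4  ⇒  CG² = 32/5*1/4² = 2/5
CG = +√(2/5) = +0.632456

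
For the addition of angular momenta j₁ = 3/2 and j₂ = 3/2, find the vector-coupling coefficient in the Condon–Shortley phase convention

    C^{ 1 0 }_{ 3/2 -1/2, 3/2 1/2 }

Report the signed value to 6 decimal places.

j₁+j₂−J=2  J+j₁−j₂=1  J−j₁+j₂=1  j₁+j₂+J+1=5
(j₁±m₁, j₂±m₂, J±M) = (1,2,2,1,1,1)
P² = 1/5
sum k=1..2:
  [1] −1/1 = -1
  [2] +1/2 = 1/2
S = -1/2
C² = P²·S² = 1/20 ; C = -0.223607

−√(1/20) ≈ -0.223607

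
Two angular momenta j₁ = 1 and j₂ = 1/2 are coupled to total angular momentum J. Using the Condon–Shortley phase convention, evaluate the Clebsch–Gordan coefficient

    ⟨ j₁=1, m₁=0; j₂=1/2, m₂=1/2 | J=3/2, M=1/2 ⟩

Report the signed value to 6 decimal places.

+√(2/3) = +0.816497

j₁+j₂−J=0  J+j₁−j₂=2  J−j₁+j₂=1  j₁+j₂+J+1=4
(j₁±m₁, j₂±m₂, J±M) = (1,1,1,0,2,1)
P² = 2/3
sum k=0..0:
  [0] +1/1 = 1
S = 1
C² = P²·S² = 2/3 ; C = +0.816497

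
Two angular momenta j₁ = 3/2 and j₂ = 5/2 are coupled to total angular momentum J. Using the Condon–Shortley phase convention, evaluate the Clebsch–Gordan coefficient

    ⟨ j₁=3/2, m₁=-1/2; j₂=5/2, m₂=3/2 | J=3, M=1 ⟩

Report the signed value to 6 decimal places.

j₁+j₂−J=1  J+j₁−j₂=2  J−j₁+j₂=4  j₁+j₂+J+1=8
(j₁±m₁, j₂±m₂, J±M) = (1,2,4,1,4,2)
P² = 96/5
sum k=0..1:
  [0] +1/48 = 1/48
  [1] −1/6 = -1/6
S = -7/48
C² = P²·S² = 49/120 ; C = -0.639010

−√(49/120) ≈ -0.639010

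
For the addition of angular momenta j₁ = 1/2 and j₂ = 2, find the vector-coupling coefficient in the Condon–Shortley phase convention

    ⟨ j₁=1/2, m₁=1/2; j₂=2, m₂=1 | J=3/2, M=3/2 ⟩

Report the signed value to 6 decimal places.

j₁+j₂−J=1  J+j₁−j₂=0  J−j₁+j₂=3  j₁+j₂+J+1=5
(j₁±m₁, j₂±m₂, J±M) = (1,0,3,1,3,0)
P² = 36/5
sum k=0..0:
  [0] +1/6 = 1/6
S = 1/6
C² = P²·S² = 1/5 ; C = +0.447214

+0.447214  (= +√(1/5))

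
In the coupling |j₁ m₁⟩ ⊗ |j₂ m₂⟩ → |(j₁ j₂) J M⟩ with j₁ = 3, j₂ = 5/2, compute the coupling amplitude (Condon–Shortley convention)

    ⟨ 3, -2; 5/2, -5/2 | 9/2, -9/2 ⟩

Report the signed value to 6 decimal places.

√[10·1!5!4!/11! · 1!5!0!5!0!9!] = √(41472000/11)
  +(−1)^0/∏(0,1,5,0,0,4)! = 1/2880  (running 1/2880)
⟨..|..⟩ = √(41472000/11)·(1/2880) = +0.674200

+0.674200  (= +√(5/11))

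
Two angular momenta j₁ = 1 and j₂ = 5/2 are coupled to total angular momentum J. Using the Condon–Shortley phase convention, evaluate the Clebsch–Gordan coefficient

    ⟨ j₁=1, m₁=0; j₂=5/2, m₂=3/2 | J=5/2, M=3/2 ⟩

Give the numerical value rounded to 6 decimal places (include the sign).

−√(9/35) = -0.507093

j₁+j₂−J=1  J+j₁−j₂=1  J−j₁+j₂=4  j₁+j₂+J+1=7
(j₁±m₁, j₂±m₂, J±M) = (1,1,4,1,4,1)
P² = 576/35
sum k=0..1:
  [0] +1/24 = 1/24
  [1] −1/6 = -1/6
S = -1/8
C² = P²·S² = 9/35 ; C = -0.507093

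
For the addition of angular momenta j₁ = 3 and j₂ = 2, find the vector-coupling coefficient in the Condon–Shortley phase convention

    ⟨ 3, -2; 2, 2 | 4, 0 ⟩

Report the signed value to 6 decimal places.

√[9·1!5!3!/10! · 1!5!4!0!4!4!] = √(20736/7)
  +(−1)^1/∏(1,0,4,3,1,0)! = -1/144  (running -1/144)
⟨..|..⟩ = √(20736/7)·(-1/144) = -0.377964

−√(1/7) = -0.377964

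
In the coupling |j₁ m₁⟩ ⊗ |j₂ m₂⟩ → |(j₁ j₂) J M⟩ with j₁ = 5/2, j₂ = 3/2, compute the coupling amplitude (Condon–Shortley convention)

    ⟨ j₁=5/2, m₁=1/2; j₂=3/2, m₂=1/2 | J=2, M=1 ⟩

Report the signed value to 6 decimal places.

-0.545545

j₁+j₂−J=2  J+j₁−j₂=3  J−j₁+j₂=1  j₁+j₂+J+1=7
(j₁±m₁, j₂±m₂, J±M) = (3,2,2,1,3,1)
P² = 12/7
sum k=1..2:
  [1] −1/2 = -1/2
  [2] +1/12 = 1/12
S = -5/12
C² = P²·S² = 25/84 ; C = -0.545545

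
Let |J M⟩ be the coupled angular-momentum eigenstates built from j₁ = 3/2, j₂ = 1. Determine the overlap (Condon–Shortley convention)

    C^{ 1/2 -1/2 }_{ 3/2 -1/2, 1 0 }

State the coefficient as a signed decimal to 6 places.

−√(1/3) ≈ -0.577350

triangle: 2!·1!·0!/4! = 2/24
(j±m)!: 1!·2!·1!·1!·0!·1! = 2
prefactor² = (2J+1)·Δ·N² = 1/3
  k=1: −1/(1!·1!·1!·0!·0!·0!) = -1
Σ = -1  ⇒  CG² = 1/3·(-1)² = 1/3
CG = −√(1/3) = -0.577350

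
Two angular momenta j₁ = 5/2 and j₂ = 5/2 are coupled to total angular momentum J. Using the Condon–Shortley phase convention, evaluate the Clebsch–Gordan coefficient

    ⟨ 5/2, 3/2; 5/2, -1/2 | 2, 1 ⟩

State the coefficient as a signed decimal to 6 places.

triangle: 3!*2!*2!/8! = 24/40320
(j±m)!: 4!*1!*2!*3!*3!*1! = 1728
prefactor² = (2J+1)*Δ*N² = 36/7
  k=0: +1/(0!*3!*1!*2!*1!*0!) = 1/12
  k=1: −1/(1!*2!*0!*1!*2!*1!) = -1/4
Σ = -1/6  ⇒  CG² = 36/7*(-1/6)² = 1/7
CG = −√(1/7) = -0.377964

-0.377964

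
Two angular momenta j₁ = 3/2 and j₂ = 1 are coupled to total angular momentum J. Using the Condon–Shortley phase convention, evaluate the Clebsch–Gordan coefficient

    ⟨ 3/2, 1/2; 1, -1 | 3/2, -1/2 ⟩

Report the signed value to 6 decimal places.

+√(8/15) = +0.730297

√[4·1!2!1!/5! · 2!1!0!2!1!2!] = √(8/15)
  +(−1)^0/∏(0,1,1,0,1,1)! = 1  (running 1)
⟨..|..⟩ = √(8/15)·(1) = +0.730297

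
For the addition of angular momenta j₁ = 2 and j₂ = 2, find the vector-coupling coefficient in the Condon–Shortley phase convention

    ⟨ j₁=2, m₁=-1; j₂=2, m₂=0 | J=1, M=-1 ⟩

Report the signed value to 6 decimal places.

+√(3/10) ≈ +0.547723

j₁+j₂−J=3  J+j₁−j₂=1  J−j₁+j₂=1  j₁+j₂+J+1=6
(j₁±m₁, j₂±m₂, J±M) = (1,3,2,2,0,2)
P² = 6/5
sum k=2..2:
  [2] +1/2 = 1/2
S = 1/2
C² = P²·S² = 3/10 ; C = +0.547723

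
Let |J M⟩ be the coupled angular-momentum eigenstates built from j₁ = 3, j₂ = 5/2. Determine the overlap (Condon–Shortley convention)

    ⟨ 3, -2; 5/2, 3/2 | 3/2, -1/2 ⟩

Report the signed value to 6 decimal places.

−√(1/21) ≈ -0.218218

√[4·4!2!1!/8! · 1!5!4!1!1!2!] = √(192/7)
  +(−1)^3/∏(3,1,2,1,0,0)! = -1/12  (running -1/12)
  +(−1)^4/∏(4,0,1,0,1,1)! = 1/24  (running -1/24)
⟨..|..⟩ = √(192/7)·(-1/24) = -0.218218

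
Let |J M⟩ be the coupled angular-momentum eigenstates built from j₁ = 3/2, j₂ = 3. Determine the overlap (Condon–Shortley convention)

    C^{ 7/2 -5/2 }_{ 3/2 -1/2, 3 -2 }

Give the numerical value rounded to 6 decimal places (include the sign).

+0.377964  (= +√(1/7))

j₁+j₂−J=1  J+j₁−j₂=2  J−j₁+j₂=5  j₁+j₂+J+1=9
(j₁±m₁, j₂±m₂, J±M) = (1,2,1,5,1,6)
P² = 6400/7
sum k=0..1:
  [0] +1/48 = 1/48
  [1] −1/120 = -1/120
S = 1/80
C² = P²·S² = 1/7 ; C = +0.377964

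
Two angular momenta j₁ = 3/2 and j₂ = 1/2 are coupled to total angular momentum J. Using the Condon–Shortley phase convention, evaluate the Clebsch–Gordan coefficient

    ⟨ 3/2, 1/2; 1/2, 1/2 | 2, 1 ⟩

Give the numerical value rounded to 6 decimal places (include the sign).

+0.866025

j₁+j₂−J=0  J+j₁−j₂=3  J−j₁+j₂=1  j₁+j₂+J+1=5
(j₁±m₁, j₂±m₂, J±M) = (2,1,1,0,3,1)
P² = 3
sum k=0..0:
  [0] +1/2 = 1/2
S = 1/2
C² = P²·S² = 3/4 ; C = +0.866025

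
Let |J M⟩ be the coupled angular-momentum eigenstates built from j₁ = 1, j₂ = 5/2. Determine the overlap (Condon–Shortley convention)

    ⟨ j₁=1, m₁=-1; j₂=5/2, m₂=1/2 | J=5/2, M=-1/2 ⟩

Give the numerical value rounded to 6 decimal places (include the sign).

−√(18/35) = -0.717137

j₁+j₂−J=1  J+j₁−j₂=1  J−j₁+j₂=4  j₁+j₂+J+1=7
(j₁±m₁, j₂±m₂, J±M) = (0,2,3,2,2,3)
P² = 288/35
sum k=1..1:
  [1] −1/4 = -1/4
S = -1/4
C² = P²·S² = 18/35 ; C = -0.717137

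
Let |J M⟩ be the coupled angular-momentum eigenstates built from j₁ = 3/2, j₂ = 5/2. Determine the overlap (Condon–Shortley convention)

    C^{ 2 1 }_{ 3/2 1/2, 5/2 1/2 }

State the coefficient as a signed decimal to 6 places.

√[5·2!1!3!/7! · 2!1!3!2!3!1!] = √(12/7)
  +(−1)^0/∏(0,2,1,3,0,0)! = 1/12  (running 1/12)
  +(−1)^1/∏(1,1,0,2,1,1)! = -1/2  (running -5/12)
⟨..|..⟩ = √(12/7)·(-5/12) = -0.545545

−√(25/84) ≈ -0.545545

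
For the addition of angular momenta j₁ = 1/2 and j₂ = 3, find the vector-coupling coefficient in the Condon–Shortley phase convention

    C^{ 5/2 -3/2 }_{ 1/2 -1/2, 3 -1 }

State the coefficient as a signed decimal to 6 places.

-0.534522  (= −√(2/7))

√[6·1!0!5!/7! · 0!1!2!4!1!4!] = √(1152/7)
  +(−1)^1/∏(1,0,0,1,0,4)! = -1/24  (running -1/24)
⟨..|..⟩ = √(1152/7)·(-1/24) = -0.534522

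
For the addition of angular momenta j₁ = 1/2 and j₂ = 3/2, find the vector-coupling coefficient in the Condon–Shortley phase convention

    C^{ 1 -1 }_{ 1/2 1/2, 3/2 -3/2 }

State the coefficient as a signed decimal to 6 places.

j₁+j₂−J=1  J+j₁−j₂=0  J−j₁+j₂=2  j₁+j₂+J+1=4
(j₁±m₁, j₂±m₂, J±M) = (1,0,0,3,0,2)
P² = 3
sum k=0..0:
  [0] +1/2 = 1/2
S = 1/2
C² = P²·S² = 3/4 ; C = +0.866025

+0.866025  (= +√(3/4))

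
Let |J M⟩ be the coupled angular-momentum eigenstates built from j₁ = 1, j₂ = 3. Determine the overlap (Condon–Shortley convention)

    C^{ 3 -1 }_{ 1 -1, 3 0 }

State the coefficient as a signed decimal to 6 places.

−√(1/2) = -0.707107

√[7·1!1!5!/8! · 0!2!3!3!2!4!] = √(72)
  +(−1)^1/∏(1,0,1,2,0,3)! = -1/12  (running -1/12)
⟨..|..⟩ = √(72)·(-1/12) = -0.707107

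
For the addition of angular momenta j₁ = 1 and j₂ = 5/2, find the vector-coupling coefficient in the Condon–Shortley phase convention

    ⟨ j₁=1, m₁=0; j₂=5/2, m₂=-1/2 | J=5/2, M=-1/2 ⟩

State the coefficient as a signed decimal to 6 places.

+√(1/35) ≈ +0.169031

√[6·1!1!4!/7! · 1!1!2!3!2!3!] = √(144/35)
  +(−1)^0/∏(0,1,1,2,0,2)! = 1/4  (running 1/4)
  +(−1)^1/∏(1,0,0,1,1,3)! = -1/6  (running 1/12)
⟨..|..⟩ = √(144/35)·(1/12) = +0.169031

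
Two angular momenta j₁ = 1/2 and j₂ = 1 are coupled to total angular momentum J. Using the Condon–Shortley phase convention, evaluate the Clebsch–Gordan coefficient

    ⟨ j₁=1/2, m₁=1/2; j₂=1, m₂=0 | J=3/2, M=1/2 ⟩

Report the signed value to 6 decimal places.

+0.816497

triangle: 0!*1!*2!/4! = 2/24
(j±m)!: 1!*0!*1!*1!*2!*1! = 2
prefactor² = (2J+1)*Δ*N² = 2/3
  k=0: +1/(0!*0!*0!*1!*1!*1!) = 1
Σ = 1  ⇒  CG² = 2/3*1² = 2/3
CG = +√(2/3) = +0.816497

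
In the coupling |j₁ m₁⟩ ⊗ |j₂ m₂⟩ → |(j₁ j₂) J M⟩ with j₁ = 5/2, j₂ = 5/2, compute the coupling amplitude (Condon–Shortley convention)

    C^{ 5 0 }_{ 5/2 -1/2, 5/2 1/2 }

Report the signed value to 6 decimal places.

j₁+j₂−J=0  J+j₁−j₂=5  J−j₁+j₂=5  j₁+j₂+J+1=11
(j₁±m₁, j₂±m₂, J±M) = (2,3,3,2,5,5)
P² = 57600/7
sum k=0..0:
  [0] +1/144 = 1/144
S = 1/144
C² = P²·S² = 25/63 ; C = +0.629941

+√(25/63) = +0.629941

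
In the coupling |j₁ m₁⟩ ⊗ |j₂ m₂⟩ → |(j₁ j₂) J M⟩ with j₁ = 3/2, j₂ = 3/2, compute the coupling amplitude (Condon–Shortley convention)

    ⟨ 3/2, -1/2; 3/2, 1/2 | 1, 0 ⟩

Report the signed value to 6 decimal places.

triangle: 2!×1!×1!/5! = 2/120
(j±m)!: 1!×2!×2!×1!×1!×1! = 4
prefactor² = (2J+1)×Δ×N² = 1/5
  k=1: −1/(1!×1!×1!×1!×0!×0!) = -1
  k=2: +1/(2!×0!×0!×0!×1!×1!) = 1/2
Σ = -1/2  ⇒  CG² = 1/5×(-1/2)² = 1/20
CG = −√(1/20) = -0.223607

−√(1/20) = -0.223607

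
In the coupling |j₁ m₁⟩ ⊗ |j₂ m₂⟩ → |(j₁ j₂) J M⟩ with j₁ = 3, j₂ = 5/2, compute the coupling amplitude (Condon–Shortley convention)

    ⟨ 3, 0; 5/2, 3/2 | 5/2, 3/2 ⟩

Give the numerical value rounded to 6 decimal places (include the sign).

+√(7/30) = +0.483046

j₁+j₂−J=3  J+j₁−j₂=3  J−j₁+j₂=2  j₁+j₂+J+1=9
(j₁±m₁, j₂±m₂, J±M) = (3,3,4,1,4,1)
P² = 864/35
sum k=2..3:
  [2] +1/8 = 1/8
  [3] −1/36 = -1/36
S = 7/72
C² = P²·S² = 7/30 ; C = +0.483046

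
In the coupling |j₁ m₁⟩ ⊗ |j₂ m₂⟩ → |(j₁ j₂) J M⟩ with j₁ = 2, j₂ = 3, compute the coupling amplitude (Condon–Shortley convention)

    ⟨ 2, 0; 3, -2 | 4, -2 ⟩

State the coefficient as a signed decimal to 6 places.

+√(12/35) = +0.585540

j₁+j₂−J=1  J+j₁−j₂=3  J−j₁+j₂=5  j₁+j₂+J+1=10
(j₁±m₁, j₂±m₂, J±M) = (2,2,1,5,2,6)
P² = 8640/7
sum k=0..1:
  [0] +1/48 = 1/48
  [1] −1/240 = -1/240
S = 1/60
C² = P²·S² = 12/35 ; C = +0.585540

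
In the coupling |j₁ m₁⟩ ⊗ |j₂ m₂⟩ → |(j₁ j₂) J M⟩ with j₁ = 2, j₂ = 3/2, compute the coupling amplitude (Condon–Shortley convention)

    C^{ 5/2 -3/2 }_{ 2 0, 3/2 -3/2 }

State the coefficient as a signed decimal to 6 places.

triangle: 1!·3!·2!/7! = 12/5040
(j±m)!: 2!·2!·0!·3!·1!·4! = 576
prefactor² = (2J+1)·Δ·N² = 288/35
  k=0: +1/(0!·1!·2!·0!·1!·2!) = 1/4
Σ = 1/4  ⇒  CG² = 288/35·1/4² = 18/35
CG = +√(18/35) = +0.717137

+√(18/35) ≈ +0.717137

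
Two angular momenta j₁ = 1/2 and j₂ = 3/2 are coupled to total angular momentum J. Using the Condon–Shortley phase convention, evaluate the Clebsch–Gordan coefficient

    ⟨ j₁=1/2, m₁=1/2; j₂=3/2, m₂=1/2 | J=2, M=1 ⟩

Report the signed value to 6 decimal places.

j₁+j₂−J=0  J+j₁−j₂=1  J−j₁+j₂=3  j₁+j₂+J+1=5
(j₁±m₁, j₂±m₂, J±M) = (1,0,2,1,3,1)
P² = 3
sum k=0..0:
  [0] +1/2 = 1/2
S = 1/2
C² = P²·S² = 3/4 ; C = +0.866025

+√(3/4) ≈ +0.866025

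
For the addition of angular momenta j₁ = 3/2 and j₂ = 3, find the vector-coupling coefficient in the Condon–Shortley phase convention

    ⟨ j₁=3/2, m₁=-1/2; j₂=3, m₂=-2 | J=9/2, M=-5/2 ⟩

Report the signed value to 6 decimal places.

+0.707107

j₁+j₂−J=0  J+j₁−j₂=3  J−j₁+j₂=6  j₁+j₂+J+1=10
(j₁±m₁, j₂±m₂, J±M) = (1,2,1,5,2,7)
P² = 28800
sum k=0..0:
  [0] +1/240 = 1/240
S = 1/240
C² = P²·S² = 1/2 ; C = +0.707107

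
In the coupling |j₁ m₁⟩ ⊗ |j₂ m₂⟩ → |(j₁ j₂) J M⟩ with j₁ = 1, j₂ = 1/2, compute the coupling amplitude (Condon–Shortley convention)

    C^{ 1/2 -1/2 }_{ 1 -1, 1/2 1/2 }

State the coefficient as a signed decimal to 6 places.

−√(2/3) = -0.816497

√[2·1!1!0!/3! · 0!2!1!0!0!1!] = √(2/3)
  +(−1)^1/∏(1,0,1,0,0,0)! = -1  (running -1)
⟨..|..⟩ = √(2/3)·(-1) = -0.816497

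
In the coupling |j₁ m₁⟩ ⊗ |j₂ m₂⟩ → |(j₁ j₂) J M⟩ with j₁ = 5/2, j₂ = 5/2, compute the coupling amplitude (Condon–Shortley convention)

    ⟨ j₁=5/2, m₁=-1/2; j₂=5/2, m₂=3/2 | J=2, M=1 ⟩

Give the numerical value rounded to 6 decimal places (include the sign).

j₁+j₂−J=3  J+j₁−j₂=2  J−j₁+j₂=2  j₁+j₂+J+1=8
(j₁±m₁, j₂±m₂, J±M) = (2,3,4,1,3,1)
P² = 36/7
sum k=2..3:
  [2] +1/4 = 1/4
  [3] −1/12 = -1/12
S = 1/6
C² = P²·S² = 1/7 ; C = +0.377964

+0.377964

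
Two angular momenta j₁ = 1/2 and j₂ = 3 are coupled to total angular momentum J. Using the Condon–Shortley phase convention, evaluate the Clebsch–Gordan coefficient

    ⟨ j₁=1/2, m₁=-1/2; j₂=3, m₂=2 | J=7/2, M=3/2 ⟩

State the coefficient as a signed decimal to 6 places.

+√(2/7) ≈ +0.534522

√[8·0!1!6!/8! · 0!1!5!1!5!2!] = √(28800/7)
  +(−1)^0/∏(0,0,1,5,0,1)! = 1/120  (running 1/120)
⟨..|..⟩ = √(28800/7)·(1/120) = +0.534522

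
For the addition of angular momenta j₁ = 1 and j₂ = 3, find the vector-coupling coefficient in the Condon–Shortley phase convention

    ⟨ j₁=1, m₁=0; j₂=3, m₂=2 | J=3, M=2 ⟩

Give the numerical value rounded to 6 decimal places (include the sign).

j₁+j₂−J=1  J+j₁−j₂=1  J−j₁+j₂=5  j₁+j₂+J+1=8
(j₁±m₁, j₂±m₂, J±M) = (1,1,5,1,5,1)
P² = 300
sum k=0..1:
  [0] +1/120 = 1/120
  [1] −1/24 = -1/24
S = -1/30
C² = P²·S² = 1/3 ; C = -0.577350

-0.577350  (= −√(1/3))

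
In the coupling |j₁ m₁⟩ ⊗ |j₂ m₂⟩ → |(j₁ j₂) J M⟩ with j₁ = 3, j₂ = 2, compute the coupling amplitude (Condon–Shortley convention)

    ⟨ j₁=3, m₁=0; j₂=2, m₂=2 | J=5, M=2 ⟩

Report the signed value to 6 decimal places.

triangle: 0!*6!*4!/11! = 17280/39916800
(j±m)!: 3!*3!*4!*0!*7!*3! = 26127360
prefactor² = (2J+1)*Δ*N² = 124416
  k=0: +1/(0!*0!*3!*4!*3!*0!) = 1/864
Σ = 1/864  ⇒  CG² = 124416*1/864² = 1/6
CG = +√(1/6) = +0.408248

+0.408248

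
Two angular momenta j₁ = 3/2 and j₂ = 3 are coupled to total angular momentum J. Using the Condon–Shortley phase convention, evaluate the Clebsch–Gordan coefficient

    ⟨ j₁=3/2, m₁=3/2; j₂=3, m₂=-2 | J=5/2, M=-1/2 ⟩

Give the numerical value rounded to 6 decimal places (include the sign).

triangle: 2!·1!·4!/8! = 48/40320
(j±m)!: 3!·0!·1!·5!·2!·3! = 8640
prefactor² = (2J+1)·Δ·N² = 432/7
  k=0: +1/(0!·2!·0!·1!·1!·3!) = 1/12
Σ = 1/12  ⇒  CG² = 432/7·1/12² = 3/7
CG = +√(3/7) = +0.654654

+√(3/7) = +0.654654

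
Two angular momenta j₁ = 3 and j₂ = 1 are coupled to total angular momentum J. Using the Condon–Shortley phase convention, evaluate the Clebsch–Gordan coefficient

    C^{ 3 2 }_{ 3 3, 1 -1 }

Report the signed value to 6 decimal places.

+0.500000  (= +√(1/4))

j₁+j₂−J=1  J+j₁−j₂=5  J−j₁+j₂=1  j₁+j₂+J+1=8
(j₁±m₁, j₂±m₂, J±M) = (6,0,0,2,5,1)
P² = 3600
sum k=0..0:
  [0] +1/120 = 1/120
S = 1/120
C² = P²·S² = 1/4 ; C = +0.500000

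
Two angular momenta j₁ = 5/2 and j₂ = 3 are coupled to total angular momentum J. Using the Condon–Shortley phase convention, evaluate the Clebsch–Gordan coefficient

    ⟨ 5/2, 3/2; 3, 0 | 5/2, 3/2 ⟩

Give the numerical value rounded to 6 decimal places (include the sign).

√[6·3!2!3!/9! · 4!1!3!3!4!1!] = √(864/35)
  +(−1)^0/∏(0,3,1,3,1,0)! = 1/36  (running 1/36)
  +(−1)^1/∏(1,2,0,2,2,1)! = -1/8  (running -7/72)
⟨..|..⟩ = √(864/35)·(-7/72) = -0.483046

-0.483046  (= −√(7/30))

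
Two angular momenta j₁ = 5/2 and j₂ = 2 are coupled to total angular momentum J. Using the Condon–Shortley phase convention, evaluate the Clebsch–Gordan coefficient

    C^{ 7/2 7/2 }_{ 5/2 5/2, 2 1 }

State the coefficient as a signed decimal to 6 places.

j₁+j₂−J=1  J+j₁−j₂=4  J−j₁+j₂=3  j₁+j₂+J+1=9
(j₁±m₁, j₂±m₂, J±M) = (5,0,3,1,7,0)
P² = 11520
sum k=0..0:
  [0] +1/144 = 1/144
S = 1/144
C² = P²·S² = 5/9 ; C = +0.745356

+0.745356  (= +√(5/9))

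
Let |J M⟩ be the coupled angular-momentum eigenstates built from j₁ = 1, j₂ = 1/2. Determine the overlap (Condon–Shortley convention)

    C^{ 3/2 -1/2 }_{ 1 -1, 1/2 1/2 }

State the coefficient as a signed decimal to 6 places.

+√(1/3) = +0.577350

triangle: 0!*2!*1!/4! = 2/24
(j±m)!: 0!*2!*1!*0!*1!*2! = 4
prefactor² = (2J+1)*Δ*N² = 4/3
  k=0: +1/(0!*0!*2!*1!*0!*0!) = 1/2
Σ = 1/2  ⇒  CG² = 4/3*1/2² = 1/3
CG = +√(1/3) = +0.577350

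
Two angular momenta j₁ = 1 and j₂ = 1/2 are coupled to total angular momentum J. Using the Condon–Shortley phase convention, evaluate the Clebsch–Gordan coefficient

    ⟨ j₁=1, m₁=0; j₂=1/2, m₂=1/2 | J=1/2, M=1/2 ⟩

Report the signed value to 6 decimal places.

j₁+j₂−J=1  J+j₁−j₂=1  J−j₁+j₂=0  j₁+j₂+J+1=3
(j₁±m₁, j₂±m₂, J±M) = (1,1,1,0,1,0)
P² = 1/3
sum k=1..1:
  [1] −1/1 = -1
S = -1
C² = P²·S² = 1/3 ; C = -0.577350

−√(1/3) = -0.577350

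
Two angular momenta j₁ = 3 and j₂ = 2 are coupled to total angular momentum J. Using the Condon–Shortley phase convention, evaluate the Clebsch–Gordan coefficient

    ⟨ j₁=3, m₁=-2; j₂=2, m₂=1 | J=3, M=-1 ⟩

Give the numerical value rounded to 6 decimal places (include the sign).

√[7·2!4!2!/9! · 1!5!3!1!2!4!] = √(64)
  +(−1)^1/∏(1,1,4,2,0,0)! = -1/48  (running -1/48)
  +(−1)^2/∏(2,0,3,1,1,1)! = 1/12  (running 1/16)
⟨..|..⟩ = √(64)·(1/16) = +0.500000

+0.500000  (= +√(1/4))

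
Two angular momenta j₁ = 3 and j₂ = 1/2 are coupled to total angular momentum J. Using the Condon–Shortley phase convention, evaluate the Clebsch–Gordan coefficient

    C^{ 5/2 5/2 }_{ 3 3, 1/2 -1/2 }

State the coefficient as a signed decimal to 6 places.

triangle: 1!·5!·0!/7! = 120/5040
(j±m)!: 6!·0!·0!·1!·5!·0! = 86400
prefactor² = (2J+1)·Δ·N² = 86400/7
  k=0: +1/(0!·1!·0!·0!·5!·0!) = 1/120
Σ = 1/120  ⇒  CG² = 86400/7·1/120² = 6/7
CG = +√(6/7) = +0.925820

+0.925820  (= +√(6/7))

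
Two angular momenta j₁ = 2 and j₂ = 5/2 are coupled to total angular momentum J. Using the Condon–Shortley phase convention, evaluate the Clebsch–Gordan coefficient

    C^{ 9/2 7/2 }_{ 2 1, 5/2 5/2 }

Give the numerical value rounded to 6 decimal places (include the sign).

+0.666667  (= +√(4/9))

triangle: 0!×4!×5!/10! = 2880/3628800
(j±m)!: 3!×1!×5!×0!×8!×1! = 29030400
prefactor² = (2J+1)×Δ×N² = 230400
  k=0: +1/(0!×0!×1!×5!×3!×0!) = 1/720
Σ = 1/720  ⇒  CG² = 230400×1/720² = 4/9
CG = +√(4/9) = +0.666667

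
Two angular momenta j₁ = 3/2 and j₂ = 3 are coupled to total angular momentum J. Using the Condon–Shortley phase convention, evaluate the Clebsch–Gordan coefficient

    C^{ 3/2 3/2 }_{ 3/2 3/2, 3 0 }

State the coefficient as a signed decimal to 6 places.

triangle: 3!*0!*3!/7! = 36/5040
(j±m)!: 3!*0!*3!*3!*3!*0! = 1296
prefactor² = (2J+1)*Δ*N² = 1296/35
  k=0: +1/(0!*3!*0!*3!*0!*0!) = 1/36
Σ = 1/36  ⇒  CG² = 1296/35*1/36² = 1/35
CG = +√(1/35) = +0.169031

+0.169031  (= +√(1/35))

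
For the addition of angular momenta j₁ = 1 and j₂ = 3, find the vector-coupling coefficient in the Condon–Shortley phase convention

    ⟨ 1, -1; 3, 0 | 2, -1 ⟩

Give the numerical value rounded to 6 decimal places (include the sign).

√[5·2!0!4!/7! · 0!2!3!3!1!3!] = √(144/7)
  +(−1)^2/∏(2,0,0,1,0,3)! = 1/12  (running 1/12)
⟨..|..⟩ = √(144/7)·(1/12) = +0.377964

+0.377964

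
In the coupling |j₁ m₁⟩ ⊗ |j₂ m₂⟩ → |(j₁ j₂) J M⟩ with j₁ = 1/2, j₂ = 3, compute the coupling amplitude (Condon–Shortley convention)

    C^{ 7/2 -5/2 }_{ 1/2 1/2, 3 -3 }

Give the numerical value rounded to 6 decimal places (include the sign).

j₁+j₂−J=0  J+j₁−j₂=1  J−j₁+j₂=6  j₁+j₂+J+1=8
(j₁±m₁, j₂±m₂, J±M) = (1,0,0,6,1,6)
P² = 518400/7
sum k=0..0:
  [0] +1/720 = 1/720
S = 1/720
C² = P²·S² = 1/7 ; C = +0.377964

+0.377964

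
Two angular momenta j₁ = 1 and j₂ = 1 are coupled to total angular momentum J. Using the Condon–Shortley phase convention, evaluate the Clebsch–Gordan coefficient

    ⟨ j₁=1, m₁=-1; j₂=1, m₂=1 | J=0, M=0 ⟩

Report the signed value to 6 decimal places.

+0.577350  (= +√(1/3))

j₁+j₂−J=2  J+j₁−j₂=0  J−j₁+j₂=0  j₁+j₂+J+1=3
(j₁±m₁, j₂±m₂, J±M) = (0,2,2,0,0,0)
P² = 4/3
sum k=2..2:
  [2] +1/2 = 1/2
S = 1/2
C² = P²·S² = 1/3 ; C = +0.577350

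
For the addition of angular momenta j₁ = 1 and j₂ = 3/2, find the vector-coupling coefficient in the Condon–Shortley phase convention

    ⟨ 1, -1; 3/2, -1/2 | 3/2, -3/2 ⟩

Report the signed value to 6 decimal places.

-0.632456  (= −√(2/5))

triangle: 1!*1!*2!/5! = 2/120
(j±m)!: 0!*2!*1!*2!*0!*3! = 24
prefactor² = (2J+1)*Δ*N² = 8/5
  k=1: −1/(1!*0!*1!*0!*0!*2!) = -1/2
Σ = -1/2  ⇒  CG² = 8/5*(-1/2)² = 2/5
CG = −√(2/5) = -0.632456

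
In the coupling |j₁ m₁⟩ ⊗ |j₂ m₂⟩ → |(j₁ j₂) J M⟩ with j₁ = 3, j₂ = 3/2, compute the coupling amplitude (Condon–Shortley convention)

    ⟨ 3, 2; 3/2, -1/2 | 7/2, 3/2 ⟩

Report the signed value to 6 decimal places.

j₁+j₂−J=1  J+j₁−j₂=5  J−j₁+j₂=2  j₁+j₂+J+1=9
(j₁±m₁, j₂±m₂, J±M) = (5,1,1,2,5,2)
P² = 6400/21
sum k=0..1:
  [0] +1/24 = 1/24
  [1] −1/240 = -1/240
S = 3/80
C² = P²·S² = 3/7 ; C = +0.654654

+0.654654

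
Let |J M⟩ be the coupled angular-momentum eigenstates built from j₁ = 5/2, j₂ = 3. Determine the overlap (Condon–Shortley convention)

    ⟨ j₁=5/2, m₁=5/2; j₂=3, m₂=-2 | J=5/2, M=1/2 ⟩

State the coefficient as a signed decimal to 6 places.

j₁+j₂−J=3  J+j₁−j₂=2  J−j₁+j₂=3  j₁+j₂+J+1=9
(j₁±m₁, j₂±m₂, J±M) = (5,0,1,5,3,2)
P² = 1440/7
sum k=0..0:
  [0] +1/24 = 1/24
S = 1/24
C² = P²·S² = 5/14 ; C = +0.597614

+0.597614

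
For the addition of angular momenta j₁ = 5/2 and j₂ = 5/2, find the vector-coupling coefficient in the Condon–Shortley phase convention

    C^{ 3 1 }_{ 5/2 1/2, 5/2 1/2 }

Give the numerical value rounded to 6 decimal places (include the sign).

j₁+j₂−J=2  J+j₁−j₂=3  J−j₁+j₂=3  j₁+j₂+J+1=9
(j₁±m₁, j₂±m₂, J±M) = (3,2,3,2,4,2)
P² = 48/5
sum k=0..2:
  [0] +1/24 = 1/24
  [1] −1/4 = -1/4
  [2] +1/24 = 1/24
S = -1/6
C² = P²·S² = 4/15 ; C = -0.516398

−√(4/15) = -0.516398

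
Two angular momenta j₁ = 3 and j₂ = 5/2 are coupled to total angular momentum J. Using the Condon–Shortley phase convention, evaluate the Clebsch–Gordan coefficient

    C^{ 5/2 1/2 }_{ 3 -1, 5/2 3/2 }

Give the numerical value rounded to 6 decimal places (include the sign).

+0.169031

triangle: 3!*3!*2!/9! = 72/362880
(j±m)!: 2!*4!*4!*1!*3!*2! = 13824
prefactor² = (2J+1)*Δ*N² = 576/35
  k=2: +1/(2!*1!*2!*2!*1!*0!) = 1/8
  k=3: −1/(3!*0!*1!*1!*2!*1!) = -1/12
Σ = 1/24  ⇒  CG² = 576/35*1/24² = 1/35
CG = +√(1/35) = +0.169031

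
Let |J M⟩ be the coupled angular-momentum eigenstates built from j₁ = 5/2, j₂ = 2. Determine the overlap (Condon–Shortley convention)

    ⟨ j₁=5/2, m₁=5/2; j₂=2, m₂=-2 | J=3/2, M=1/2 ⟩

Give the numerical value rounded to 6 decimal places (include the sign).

triangle: 3!·2!·1!/7! = 12/5040
(j±m)!: 5!·0!·0!·4!·2!·1! = 5760
prefactor² = (2J+1)·Δ·N² = 384/7
  k=0: +1/(0!·3!·0!·0!·2!·1!) = 1/12
Σ = 1/12  ⇒  CG² = 384/7·1/12² = 8/21
CG = +√(8/21) = +0.617213

+0.617213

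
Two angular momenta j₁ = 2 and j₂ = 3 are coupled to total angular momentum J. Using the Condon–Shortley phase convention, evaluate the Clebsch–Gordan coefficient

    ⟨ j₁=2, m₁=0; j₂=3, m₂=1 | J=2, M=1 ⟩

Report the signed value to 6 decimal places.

√[5·3!1!3!/8! · 2!2!4!2!3!1!] = √(36/7)
  +(−1)^1/∏(1,2,1,3,0,0)! = -1/12  (running -1/12)
  +(−1)^2/∏(2,1,0,2,1,1)! = 1/4  (running 1/6)
⟨..|..⟩ = √(36/7)·(1/6) = +0.377964

+√(1/7) = +0.377964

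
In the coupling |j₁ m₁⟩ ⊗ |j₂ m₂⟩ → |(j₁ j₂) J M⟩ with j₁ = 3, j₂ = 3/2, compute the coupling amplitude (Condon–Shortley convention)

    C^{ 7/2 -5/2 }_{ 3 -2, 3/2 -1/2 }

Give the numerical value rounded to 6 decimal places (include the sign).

-0.377964  (= −√(1/7))

triangle: 1!·5!·2!/9! = 240/362880
(j±m)!: 1!·5!·1!·2!·1!·6! = 172800
prefactor² = (2J+1)·Δ·N² = 6400/7
  k=0: +1/(0!·1!·5!·1!·0!·1!) = 1/120
  k=1: −1/(1!·0!·4!·0!·1!·2!) = -1/48
Σ = -1/80  ⇒  CG² = 6400/7·(-1/80)² = 1/7
CG = −√(1/7) = -0.377964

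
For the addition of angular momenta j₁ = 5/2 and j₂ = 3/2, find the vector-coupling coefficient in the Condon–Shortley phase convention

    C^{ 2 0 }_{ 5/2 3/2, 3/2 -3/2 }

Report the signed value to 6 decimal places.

+0.654654

triangle: 2!·3!·1!/7! = 12/5040
(j±m)!: 4!·1!·0!·3!·2!·2! = 576
prefactor² = (2J+1)·Δ·N² = 48/7
  k=0: +1/(0!·2!·1!·0!·2!·1!) = 1/4
Σ = 1/4  ⇒  CG² = 48/7·1/4² = 3/7
CG = +√(3/7) = +0.654654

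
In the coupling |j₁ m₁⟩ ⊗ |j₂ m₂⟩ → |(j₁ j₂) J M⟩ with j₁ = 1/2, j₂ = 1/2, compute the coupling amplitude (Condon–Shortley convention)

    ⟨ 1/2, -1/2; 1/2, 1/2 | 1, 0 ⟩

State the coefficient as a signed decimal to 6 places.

j₁+j₂−J=0  J+j₁−j₂=1  J−j₁+j₂=1  j₁+j₂+J+1=3
(j₁±m₁, j₂±m₂, J±M) = (0,1,1,0,1,1)
P² = 1/2
sum k=0..0:
  [0] +1/1 = 1
S = 1
C² = P²·S² = 1/2 ; C = +0.707107

+0.707107  (= +√(1/2))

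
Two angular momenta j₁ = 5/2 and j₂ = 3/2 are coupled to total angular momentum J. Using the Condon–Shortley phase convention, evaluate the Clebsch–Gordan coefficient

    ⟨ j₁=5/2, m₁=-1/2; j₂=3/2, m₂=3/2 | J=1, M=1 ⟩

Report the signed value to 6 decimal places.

triangle: 3!×2!×0!/6! = 12/720
(j±m)!: 2!×3!×3!×0!×2!×0! = 144
prefactor² = (2J+1)×Δ×N² = 36/5
  k=3: −1/(3!×0!×0!×0!×2!×0!) = -1/12
Σ = -1/12  ⇒  CG² = 36/5×(-1/12)² = 1/20
CG = −√(1/20) = -0.223607

−√(1/20) = -0.223607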